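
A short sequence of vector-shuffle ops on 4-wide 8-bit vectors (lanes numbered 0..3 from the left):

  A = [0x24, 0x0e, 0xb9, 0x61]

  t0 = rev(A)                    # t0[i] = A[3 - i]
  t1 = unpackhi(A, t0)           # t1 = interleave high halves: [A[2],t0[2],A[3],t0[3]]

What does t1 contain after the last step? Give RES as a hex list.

RES = [ 0xb9  0x0e  0x61  0x24 ]

  t0: 61 b9 0e 24
  t1: b9 0e 61 24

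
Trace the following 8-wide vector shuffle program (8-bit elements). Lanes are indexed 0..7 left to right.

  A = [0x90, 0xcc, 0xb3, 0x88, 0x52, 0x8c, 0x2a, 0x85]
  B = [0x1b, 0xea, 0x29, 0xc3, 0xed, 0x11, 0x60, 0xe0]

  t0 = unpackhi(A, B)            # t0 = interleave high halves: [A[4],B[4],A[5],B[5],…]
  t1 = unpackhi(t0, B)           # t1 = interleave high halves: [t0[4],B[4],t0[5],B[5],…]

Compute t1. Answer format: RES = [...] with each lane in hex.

  t0: 52 ed 8c 11 2a 60 85 e0
  t1: 2a ed 60 11 85 60 e0 e0

RES = [0x2a, 0xed, 0x60, 0x11, 0x85, 0x60, 0xe0, 0xe0]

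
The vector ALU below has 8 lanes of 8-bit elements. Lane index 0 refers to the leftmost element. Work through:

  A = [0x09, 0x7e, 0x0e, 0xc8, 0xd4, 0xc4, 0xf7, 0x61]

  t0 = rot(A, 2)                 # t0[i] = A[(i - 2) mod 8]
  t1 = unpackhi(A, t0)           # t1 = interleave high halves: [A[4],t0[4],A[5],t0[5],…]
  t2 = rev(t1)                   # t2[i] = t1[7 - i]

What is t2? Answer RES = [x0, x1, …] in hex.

→ t0 |f7|61|09|7e|0e|c8|d4|c4|
→ t1 |d4|0e|c4|c8|f7|d4|61|c4|
→ t2 |c4|61|d4|f7|c8|c4|0e|d4|

RES = [ 0xc4  0x61  0xd4  0xf7  0xc8  0xc4  0x0e  0xd4 ]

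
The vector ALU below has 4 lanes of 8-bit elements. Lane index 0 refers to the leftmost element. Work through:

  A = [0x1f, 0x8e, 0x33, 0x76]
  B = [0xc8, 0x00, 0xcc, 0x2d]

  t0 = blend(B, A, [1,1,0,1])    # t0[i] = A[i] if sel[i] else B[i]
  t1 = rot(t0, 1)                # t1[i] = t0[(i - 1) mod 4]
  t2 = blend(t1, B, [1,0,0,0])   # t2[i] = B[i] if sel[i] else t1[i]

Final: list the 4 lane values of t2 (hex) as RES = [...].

t0 = [0x1f, 0x8e, 0xcc, 0x76]
t1 = [0x76, 0x1f, 0x8e, 0xcc]
t2 = [0xc8, 0x1f, 0x8e, 0xcc]

RES = [0xc8, 0x1f, 0x8e, 0xcc]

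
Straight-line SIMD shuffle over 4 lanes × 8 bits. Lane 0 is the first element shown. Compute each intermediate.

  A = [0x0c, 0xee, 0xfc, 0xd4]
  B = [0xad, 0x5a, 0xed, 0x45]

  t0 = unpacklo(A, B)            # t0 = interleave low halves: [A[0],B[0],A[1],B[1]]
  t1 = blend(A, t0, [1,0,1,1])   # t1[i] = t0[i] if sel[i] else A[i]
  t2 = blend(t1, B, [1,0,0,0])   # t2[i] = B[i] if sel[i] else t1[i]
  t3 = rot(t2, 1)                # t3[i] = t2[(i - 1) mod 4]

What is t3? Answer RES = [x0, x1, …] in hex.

t0 = [0x0c, 0xad, 0xee, 0x5a]
t1 = [0x0c, 0xee, 0xee, 0x5a]
t2 = [0xad, 0xee, 0xee, 0x5a]
t3 = [0x5a, 0xad, 0xee, 0xee]

RES = [0x5a, 0xad, 0xee, 0xee]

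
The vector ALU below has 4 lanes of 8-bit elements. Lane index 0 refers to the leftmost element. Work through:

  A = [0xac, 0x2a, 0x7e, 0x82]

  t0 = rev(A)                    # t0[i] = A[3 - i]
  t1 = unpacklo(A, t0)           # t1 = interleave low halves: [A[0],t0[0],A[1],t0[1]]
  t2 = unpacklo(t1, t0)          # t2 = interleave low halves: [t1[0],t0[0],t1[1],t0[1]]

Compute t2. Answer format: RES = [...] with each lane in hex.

  t0: 82 7e 2a ac
  t1: ac 82 2a 7e
  t2: ac 82 82 7e

RES = [0xac, 0x82, 0x82, 0x7e]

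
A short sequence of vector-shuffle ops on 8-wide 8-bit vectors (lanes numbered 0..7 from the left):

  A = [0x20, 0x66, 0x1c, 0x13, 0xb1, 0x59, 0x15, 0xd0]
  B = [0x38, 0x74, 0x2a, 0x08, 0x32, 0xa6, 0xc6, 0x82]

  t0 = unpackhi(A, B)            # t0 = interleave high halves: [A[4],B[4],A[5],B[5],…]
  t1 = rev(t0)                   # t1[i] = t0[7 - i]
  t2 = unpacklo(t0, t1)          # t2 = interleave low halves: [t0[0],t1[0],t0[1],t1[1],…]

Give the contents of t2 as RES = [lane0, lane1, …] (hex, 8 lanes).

t0 = [0xb1, 0x32, 0x59, 0xa6, 0x15, 0xc6, 0xd0, 0x82]
t1 = [0x82, 0xd0, 0xc6, 0x15, 0xa6, 0x59, 0x32, 0xb1]
t2 = [0xb1, 0x82, 0x32, 0xd0, 0x59, 0xc6, 0xa6, 0x15]

RES = [0xb1, 0x82, 0x32, 0xd0, 0x59, 0xc6, 0xa6, 0x15]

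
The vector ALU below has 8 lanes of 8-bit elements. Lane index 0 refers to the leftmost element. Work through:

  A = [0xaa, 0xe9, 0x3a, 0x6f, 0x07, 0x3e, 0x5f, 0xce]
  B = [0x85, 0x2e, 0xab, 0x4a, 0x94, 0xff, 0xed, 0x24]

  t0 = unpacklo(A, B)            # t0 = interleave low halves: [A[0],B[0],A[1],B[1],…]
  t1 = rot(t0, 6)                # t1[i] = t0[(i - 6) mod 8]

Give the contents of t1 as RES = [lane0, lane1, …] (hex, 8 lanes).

→ t0 |aa|85|e9|2e|3a|ab|6f|4a|
→ t1 |e9|2e|3a|ab|6f|4a|aa|85|

RES = [0xe9, 0x2e, 0x3a, 0xab, 0x6f, 0x4a, 0xaa, 0x85]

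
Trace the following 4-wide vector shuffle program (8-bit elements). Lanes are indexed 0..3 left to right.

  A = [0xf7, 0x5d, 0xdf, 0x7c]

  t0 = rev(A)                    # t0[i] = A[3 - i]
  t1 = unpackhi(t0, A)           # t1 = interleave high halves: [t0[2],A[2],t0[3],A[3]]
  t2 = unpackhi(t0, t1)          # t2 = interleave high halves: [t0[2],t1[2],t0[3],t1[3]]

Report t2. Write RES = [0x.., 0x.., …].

RES = [ 0x5d  0xf7  0xf7  0x7c ]

t0 = [0x7c, 0xdf, 0x5d, 0xf7]
t1 = [0x5d, 0xdf, 0xf7, 0x7c]
t2 = [0x5d, 0xf7, 0xf7, 0x7c]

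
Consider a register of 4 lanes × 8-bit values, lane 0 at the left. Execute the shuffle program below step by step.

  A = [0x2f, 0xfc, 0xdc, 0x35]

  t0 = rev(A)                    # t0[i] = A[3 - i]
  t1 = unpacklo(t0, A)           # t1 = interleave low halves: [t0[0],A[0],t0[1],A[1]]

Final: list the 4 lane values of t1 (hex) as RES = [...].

RES = [ 0x35  0x2f  0xdc  0xfc ]

t0 = [0x35, 0xdc, 0xfc, 0x2f]
t1 = [0x35, 0x2f, 0xdc, 0xfc]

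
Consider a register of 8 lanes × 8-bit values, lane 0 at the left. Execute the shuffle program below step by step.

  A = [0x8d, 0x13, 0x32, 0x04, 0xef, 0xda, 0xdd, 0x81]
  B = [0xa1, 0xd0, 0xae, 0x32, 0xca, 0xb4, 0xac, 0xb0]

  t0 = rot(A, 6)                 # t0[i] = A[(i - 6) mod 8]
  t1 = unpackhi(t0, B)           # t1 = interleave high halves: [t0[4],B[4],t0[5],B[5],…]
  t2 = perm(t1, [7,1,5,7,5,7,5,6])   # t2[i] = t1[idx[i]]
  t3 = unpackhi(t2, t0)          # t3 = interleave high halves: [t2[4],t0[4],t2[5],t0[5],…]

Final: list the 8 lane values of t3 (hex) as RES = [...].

RES = [ 0xac  0xdd  0xb0  0x81  0xac  0x8d  0x13  0x13 ]

→ t0 |32|04|ef|da|dd|81|8d|13|
→ t1 |dd|ca|81|b4|8d|ac|13|b0|
→ t2 |b0|ca|ac|b0|ac|b0|ac|13|
→ t3 |ac|dd|b0|81|ac|8d|13|13|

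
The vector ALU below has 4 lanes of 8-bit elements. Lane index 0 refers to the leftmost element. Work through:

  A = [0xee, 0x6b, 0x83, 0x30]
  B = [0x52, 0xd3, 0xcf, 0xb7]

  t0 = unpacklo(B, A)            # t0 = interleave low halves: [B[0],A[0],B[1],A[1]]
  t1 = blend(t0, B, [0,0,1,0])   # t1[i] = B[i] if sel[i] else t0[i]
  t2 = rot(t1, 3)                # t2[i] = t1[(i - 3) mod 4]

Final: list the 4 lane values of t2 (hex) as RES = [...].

RES = [ 0xee  0xcf  0x6b  0x52 ]

t0 = [0x52, 0xee, 0xd3, 0x6b]
t1 = [0x52, 0xee, 0xcf, 0x6b]
t2 = [0xee, 0xcf, 0x6b, 0x52]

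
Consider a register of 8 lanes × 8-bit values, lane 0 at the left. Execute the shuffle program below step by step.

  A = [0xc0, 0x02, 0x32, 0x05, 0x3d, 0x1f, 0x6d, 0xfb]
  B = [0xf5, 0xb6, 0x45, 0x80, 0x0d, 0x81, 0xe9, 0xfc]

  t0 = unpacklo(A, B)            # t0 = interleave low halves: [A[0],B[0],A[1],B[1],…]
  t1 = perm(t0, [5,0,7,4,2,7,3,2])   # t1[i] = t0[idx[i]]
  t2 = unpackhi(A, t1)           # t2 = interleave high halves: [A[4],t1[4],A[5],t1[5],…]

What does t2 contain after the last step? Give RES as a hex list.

→ t0 |c0|f5|02|b6|32|45|05|80|
→ t1 |45|c0|80|32|02|80|b6|02|
→ t2 |3d|02|1f|80|6d|b6|fb|02|

RES = [0x3d, 0x02, 0x1f, 0x80, 0x6d, 0xb6, 0xfb, 0x02]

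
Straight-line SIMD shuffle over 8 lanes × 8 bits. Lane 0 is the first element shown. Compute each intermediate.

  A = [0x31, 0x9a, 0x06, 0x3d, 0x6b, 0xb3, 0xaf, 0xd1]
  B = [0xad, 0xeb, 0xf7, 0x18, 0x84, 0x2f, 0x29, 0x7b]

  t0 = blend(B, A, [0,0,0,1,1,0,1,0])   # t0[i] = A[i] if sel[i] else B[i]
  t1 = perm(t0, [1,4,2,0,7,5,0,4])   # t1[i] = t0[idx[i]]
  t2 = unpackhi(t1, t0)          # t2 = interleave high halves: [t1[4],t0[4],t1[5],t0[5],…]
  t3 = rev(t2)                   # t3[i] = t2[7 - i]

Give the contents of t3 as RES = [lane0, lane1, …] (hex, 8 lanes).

  t0: ad eb f7 3d 6b 2f af 7b
  t1: eb 6b f7 ad 7b 2f ad 6b
  t2: 7b 6b 2f 2f ad af 6b 7b
  t3: 7b 6b af ad 2f 2f 6b 7b

RES = [ 0x7b  0x6b  0xaf  0xad  0x2f  0x2f  0x6b  0x7b ]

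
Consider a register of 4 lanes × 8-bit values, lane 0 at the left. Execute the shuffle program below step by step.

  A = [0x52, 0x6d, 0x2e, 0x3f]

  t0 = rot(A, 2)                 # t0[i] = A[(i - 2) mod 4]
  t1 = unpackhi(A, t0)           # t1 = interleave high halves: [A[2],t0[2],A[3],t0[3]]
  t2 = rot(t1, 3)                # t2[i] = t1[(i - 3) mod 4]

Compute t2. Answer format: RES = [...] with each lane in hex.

RES = [ 0x52  0x3f  0x6d  0x2e ]

t0 = [0x2e, 0x3f, 0x52, 0x6d]
t1 = [0x2e, 0x52, 0x3f, 0x6d]
t2 = [0x52, 0x3f, 0x6d, 0x2e]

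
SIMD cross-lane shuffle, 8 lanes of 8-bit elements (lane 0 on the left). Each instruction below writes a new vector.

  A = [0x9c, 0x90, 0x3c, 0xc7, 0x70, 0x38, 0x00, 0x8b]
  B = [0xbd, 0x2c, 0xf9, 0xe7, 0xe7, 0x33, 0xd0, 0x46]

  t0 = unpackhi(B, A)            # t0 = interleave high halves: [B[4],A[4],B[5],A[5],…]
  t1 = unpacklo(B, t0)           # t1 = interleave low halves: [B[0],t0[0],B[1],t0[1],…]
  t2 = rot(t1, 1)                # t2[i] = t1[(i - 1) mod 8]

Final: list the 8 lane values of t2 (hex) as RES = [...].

RES = [0x38, 0xbd, 0xe7, 0x2c, 0x70, 0xf9, 0x33, 0xe7]

t0 = [0xe7, 0x70, 0x33, 0x38, 0xd0, 0x00, 0x46, 0x8b]
t1 = [0xbd, 0xe7, 0x2c, 0x70, 0xf9, 0x33, 0xe7, 0x38]
t2 = [0x38, 0xbd, 0xe7, 0x2c, 0x70, 0xf9, 0x33, 0xe7]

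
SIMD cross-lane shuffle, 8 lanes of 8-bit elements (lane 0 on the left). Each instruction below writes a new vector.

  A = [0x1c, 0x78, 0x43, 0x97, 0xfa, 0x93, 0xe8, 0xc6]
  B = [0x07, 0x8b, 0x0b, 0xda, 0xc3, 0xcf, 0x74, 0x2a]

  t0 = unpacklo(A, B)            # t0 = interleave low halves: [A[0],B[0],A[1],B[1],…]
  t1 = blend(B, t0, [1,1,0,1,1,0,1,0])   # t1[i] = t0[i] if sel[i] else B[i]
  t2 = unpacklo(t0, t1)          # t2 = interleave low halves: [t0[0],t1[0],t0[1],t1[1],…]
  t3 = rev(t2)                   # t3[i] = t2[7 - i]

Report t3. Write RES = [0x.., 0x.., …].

  t0: 1c 07 78 8b 43 0b 97 da
  t1: 1c 07 0b 8b 43 cf 97 2a
  t2: 1c 1c 07 07 78 0b 8b 8b
  t3: 8b 8b 0b 78 07 07 1c 1c

RES = [ 0x8b  0x8b  0x0b  0x78  0x07  0x07  0x1c  0x1c ]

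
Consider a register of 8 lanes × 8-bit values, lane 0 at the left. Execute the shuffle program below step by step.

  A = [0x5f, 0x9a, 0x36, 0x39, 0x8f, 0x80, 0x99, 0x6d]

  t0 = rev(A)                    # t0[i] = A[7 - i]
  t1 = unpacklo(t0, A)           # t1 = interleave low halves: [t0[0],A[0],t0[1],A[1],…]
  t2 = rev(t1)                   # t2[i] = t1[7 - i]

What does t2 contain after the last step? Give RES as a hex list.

RES = [ 0x39  0x8f  0x36  0x80  0x9a  0x99  0x5f  0x6d ]

  t0: 6d 99 80 8f 39 36 9a 5f
  t1: 6d 5f 99 9a 80 36 8f 39
  t2: 39 8f 36 80 9a 99 5f 6d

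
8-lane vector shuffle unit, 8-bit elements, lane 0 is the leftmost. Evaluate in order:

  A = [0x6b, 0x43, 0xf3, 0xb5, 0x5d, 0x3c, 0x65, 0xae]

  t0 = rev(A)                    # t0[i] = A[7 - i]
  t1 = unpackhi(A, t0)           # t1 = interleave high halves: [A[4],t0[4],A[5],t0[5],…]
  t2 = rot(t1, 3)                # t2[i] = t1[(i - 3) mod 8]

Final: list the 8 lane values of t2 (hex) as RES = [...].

RES = [ 0x43  0xae  0x6b  0x5d  0xb5  0x3c  0xf3  0x65 ]

  t0: ae 65 3c 5d b5 f3 43 6b
  t1: 5d b5 3c f3 65 43 ae 6b
  t2: 43 ae 6b 5d b5 3c f3 65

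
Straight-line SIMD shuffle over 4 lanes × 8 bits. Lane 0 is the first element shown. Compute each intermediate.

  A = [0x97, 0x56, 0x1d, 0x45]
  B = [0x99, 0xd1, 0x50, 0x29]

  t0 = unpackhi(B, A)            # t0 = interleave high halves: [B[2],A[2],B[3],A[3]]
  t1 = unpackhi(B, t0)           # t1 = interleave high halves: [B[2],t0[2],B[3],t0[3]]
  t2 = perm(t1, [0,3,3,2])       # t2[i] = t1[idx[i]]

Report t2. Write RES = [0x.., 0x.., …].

  t0: 50 1d 29 45
  t1: 50 29 29 45
  t2: 50 45 45 29

RES = [ 0x50  0x45  0x45  0x29 ]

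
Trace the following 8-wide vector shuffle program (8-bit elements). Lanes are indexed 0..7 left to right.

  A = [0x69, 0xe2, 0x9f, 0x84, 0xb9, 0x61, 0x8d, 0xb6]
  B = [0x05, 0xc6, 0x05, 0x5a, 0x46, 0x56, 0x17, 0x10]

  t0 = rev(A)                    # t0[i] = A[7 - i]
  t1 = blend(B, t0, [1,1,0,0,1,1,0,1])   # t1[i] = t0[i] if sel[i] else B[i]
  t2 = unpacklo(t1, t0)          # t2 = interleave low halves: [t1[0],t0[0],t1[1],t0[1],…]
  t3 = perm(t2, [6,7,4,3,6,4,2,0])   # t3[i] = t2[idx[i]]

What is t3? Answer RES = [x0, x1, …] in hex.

RES = [0x5a, 0xb9, 0x05, 0x8d, 0x5a, 0x05, 0x8d, 0xb6]

  t0: b6 8d 61 b9 84 9f e2 69
  t1: b6 8d 05 5a 84 9f 17 69
  t2: b6 b6 8d 8d 05 61 5a b9
  t3: 5a b9 05 8d 5a 05 8d b6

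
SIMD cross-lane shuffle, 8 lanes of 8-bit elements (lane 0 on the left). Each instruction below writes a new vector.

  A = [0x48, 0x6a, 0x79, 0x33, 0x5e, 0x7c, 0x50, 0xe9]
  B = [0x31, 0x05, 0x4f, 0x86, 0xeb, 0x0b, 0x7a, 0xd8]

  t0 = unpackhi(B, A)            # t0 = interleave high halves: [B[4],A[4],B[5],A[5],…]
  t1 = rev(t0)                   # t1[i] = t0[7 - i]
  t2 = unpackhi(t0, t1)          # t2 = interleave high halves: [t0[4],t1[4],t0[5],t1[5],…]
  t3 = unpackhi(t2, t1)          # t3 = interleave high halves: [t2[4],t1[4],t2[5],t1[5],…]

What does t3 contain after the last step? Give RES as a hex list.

RES = [0xd8, 0x7c, 0x5e, 0x0b, 0xe9, 0x5e, 0xeb, 0xeb]

t0 = [0xeb, 0x5e, 0x0b, 0x7c, 0x7a, 0x50, 0xd8, 0xe9]
t1 = [0xe9, 0xd8, 0x50, 0x7a, 0x7c, 0x0b, 0x5e, 0xeb]
t2 = [0x7a, 0x7c, 0x50, 0x0b, 0xd8, 0x5e, 0xe9, 0xeb]
t3 = [0xd8, 0x7c, 0x5e, 0x0b, 0xe9, 0x5e, 0xeb, 0xeb]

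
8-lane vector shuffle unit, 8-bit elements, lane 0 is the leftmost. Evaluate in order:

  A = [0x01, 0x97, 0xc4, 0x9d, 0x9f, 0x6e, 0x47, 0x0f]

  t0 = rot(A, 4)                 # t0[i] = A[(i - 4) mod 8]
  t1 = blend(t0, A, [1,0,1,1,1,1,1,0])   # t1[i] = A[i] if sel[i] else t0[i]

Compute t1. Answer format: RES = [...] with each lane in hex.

  t0: 9f 6e 47 0f 01 97 c4 9d
  t1: 01 6e c4 9d 9f 6e 47 9d

RES = [0x01, 0x6e, 0xc4, 0x9d, 0x9f, 0x6e, 0x47, 0x9d]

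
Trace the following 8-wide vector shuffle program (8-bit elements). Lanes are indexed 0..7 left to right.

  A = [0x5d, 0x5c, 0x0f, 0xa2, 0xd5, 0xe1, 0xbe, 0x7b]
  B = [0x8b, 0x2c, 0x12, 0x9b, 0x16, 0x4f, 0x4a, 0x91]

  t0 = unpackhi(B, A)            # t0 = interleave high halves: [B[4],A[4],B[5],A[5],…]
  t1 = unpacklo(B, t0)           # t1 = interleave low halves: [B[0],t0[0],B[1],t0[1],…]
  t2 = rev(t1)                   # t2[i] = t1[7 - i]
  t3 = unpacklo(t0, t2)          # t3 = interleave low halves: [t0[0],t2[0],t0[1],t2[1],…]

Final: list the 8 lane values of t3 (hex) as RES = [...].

RES = [0x16, 0xe1, 0xd5, 0x9b, 0x4f, 0x4f, 0xe1, 0x12]

  t0: 16 d5 4f e1 4a be 91 7b
  t1: 8b 16 2c d5 12 4f 9b e1
  t2: e1 9b 4f 12 d5 2c 16 8b
  t3: 16 e1 d5 9b 4f 4f e1 12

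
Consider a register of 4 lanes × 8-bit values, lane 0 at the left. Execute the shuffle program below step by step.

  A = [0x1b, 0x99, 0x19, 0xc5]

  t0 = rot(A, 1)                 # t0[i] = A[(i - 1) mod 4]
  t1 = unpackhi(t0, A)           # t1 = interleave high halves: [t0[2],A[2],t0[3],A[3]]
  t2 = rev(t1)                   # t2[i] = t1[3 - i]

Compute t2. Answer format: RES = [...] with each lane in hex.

t0 = [0xc5, 0x1b, 0x99, 0x19]
t1 = [0x99, 0x19, 0x19, 0xc5]
t2 = [0xc5, 0x19, 0x19, 0x99]

RES = [ 0xc5  0x19  0x19  0x99 ]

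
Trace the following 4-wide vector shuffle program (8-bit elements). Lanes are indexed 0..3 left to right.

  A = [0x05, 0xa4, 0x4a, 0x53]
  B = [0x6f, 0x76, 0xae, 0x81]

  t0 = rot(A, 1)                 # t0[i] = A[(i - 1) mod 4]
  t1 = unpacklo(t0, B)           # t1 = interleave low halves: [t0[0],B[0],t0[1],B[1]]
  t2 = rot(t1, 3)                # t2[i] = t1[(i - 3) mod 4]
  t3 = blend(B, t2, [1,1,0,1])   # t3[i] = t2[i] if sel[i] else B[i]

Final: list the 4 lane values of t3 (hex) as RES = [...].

RES = [0x6f, 0x05, 0xae, 0x53]

→ t0 |53|05|a4|4a|
→ t1 |53|6f|05|76|
→ t2 |6f|05|76|53|
→ t3 |6f|05|ae|53|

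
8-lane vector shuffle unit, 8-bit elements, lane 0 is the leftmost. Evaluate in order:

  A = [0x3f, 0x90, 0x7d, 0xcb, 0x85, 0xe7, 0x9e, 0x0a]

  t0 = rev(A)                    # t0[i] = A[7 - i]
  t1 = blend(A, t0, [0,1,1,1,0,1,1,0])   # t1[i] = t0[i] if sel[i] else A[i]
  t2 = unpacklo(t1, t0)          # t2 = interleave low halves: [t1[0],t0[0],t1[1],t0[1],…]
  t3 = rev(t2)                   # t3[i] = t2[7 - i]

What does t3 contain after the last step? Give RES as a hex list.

RES = [0x85, 0x85, 0xe7, 0xe7, 0x9e, 0x9e, 0x0a, 0x3f]

t0 = [0x0a, 0x9e, 0xe7, 0x85, 0xcb, 0x7d, 0x90, 0x3f]
t1 = [0x3f, 0x9e, 0xe7, 0x85, 0x85, 0x7d, 0x90, 0x0a]
t2 = [0x3f, 0x0a, 0x9e, 0x9e, 0xe7, 0xe7, 0x85, 0x85]
t3 = [0x85, 0x85, 0xe7, 0xe7, 0x9e, 0x9e, 0x0a, 0x3f]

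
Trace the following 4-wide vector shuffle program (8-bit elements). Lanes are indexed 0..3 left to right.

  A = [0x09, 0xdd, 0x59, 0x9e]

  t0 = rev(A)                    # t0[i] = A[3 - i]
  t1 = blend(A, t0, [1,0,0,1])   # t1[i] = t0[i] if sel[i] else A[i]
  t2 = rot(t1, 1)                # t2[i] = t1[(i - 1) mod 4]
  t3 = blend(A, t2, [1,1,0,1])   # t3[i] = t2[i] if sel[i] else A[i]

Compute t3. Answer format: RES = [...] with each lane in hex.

→ t0 |9e|59|dd|09|
→ t1 |9e|dd|59|09|
→ t2 |09|9e|dd|59|
→ t3 |09|9e|59|59|

RES = [ 0x09  0x9e  0x59  0x59 ]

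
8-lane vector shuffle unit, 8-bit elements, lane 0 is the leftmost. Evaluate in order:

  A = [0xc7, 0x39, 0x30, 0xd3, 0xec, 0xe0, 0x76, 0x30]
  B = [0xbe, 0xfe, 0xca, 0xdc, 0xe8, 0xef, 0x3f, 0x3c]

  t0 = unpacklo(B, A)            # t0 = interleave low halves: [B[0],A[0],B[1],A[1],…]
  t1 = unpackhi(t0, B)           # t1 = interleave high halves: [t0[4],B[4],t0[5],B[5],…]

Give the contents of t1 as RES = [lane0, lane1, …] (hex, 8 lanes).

RES = [0xca, 0xe8, 0x30, 0xef, 0xdc, 0x3f, 0xd3, 0x3c]

t0 = [0xbe, 0xc7, 0xfe, 0x39, 0xca, 0x30, 0xdc, 0xd3]
t1 = [0xca, 0xe8, 0x30, 0xef, 0xdc, 0x3f, 0xd3, 0x3c]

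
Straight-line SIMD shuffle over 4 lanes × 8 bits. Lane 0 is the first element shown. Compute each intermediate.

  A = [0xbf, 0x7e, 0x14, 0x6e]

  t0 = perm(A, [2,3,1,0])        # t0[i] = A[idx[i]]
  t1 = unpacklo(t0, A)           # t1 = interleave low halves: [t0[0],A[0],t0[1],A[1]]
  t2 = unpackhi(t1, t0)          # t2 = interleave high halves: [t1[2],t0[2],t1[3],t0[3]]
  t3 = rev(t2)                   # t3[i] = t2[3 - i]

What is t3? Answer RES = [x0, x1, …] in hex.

t0 = [0x14, 0x6e, 0x7e, 0xbf]
t1 = [0x14, 0xbf, 0x6e, 0x7e]
t2 = [0x6e, 0x7e, 0x7e, 0xbf]
t3 = [0xbf, 0x7e, 0x7e, 0x6e]

RES = [ 0xbf  0x7e  0x7e  0x6e ]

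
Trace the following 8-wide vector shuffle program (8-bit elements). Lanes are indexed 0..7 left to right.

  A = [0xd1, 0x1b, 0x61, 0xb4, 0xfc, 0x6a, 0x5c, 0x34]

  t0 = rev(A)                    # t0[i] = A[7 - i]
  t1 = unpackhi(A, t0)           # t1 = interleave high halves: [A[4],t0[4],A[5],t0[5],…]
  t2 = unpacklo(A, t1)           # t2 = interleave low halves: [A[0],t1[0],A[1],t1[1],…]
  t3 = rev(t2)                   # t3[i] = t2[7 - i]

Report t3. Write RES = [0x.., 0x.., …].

→ t0 |34|5c|6a|fc|b4|61|1b|d1|
→ t1 |fc|b4|6a|61|5c|1b|34|d1|
→ t2 |d1|fc|1b|b4|61|6a|b4|61|
→ t3 |61|b4|6a|61|b4|1b|fc|d1|

RES = [ 0x61  0xb4  0x6a  0x61  0xb4  0x1b  0xfc  0xd1 ]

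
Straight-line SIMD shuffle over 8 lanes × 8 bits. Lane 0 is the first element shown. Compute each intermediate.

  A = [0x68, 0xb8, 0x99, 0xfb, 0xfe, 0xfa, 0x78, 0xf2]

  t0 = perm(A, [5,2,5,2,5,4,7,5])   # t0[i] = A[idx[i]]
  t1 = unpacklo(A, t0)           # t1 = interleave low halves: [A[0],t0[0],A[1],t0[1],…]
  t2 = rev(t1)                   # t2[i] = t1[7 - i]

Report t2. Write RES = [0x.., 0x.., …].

t0 = [0xfa, 0x99, 0xfa, 0x99, 0xfa, 0xfe, 0xf2, 0xfa]
t1 = [0x68, 0xfa, 0xb8, 0x99, 0x99, 0xfa, 0xfb, 0x99]
t2 = [0x99, 0xfb, 0xfa, 0x99, 0x99, 0xb8, 0xfa, 0x68]

RES = [0x99, 0xfb, 0xfa, 0x99, 0x99, 0xb8, 0xfa, 0x68]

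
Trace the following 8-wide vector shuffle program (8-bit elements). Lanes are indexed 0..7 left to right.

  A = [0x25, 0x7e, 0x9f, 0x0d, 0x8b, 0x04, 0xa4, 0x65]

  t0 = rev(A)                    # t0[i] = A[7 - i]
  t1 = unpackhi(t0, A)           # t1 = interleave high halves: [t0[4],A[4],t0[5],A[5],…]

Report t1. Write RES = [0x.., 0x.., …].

RES = [ 0x0d  0x8b  0x9f  0x04  0x7e  0xa4  0x25  0x65 ]

→ t0 |65|a4|04|8b|0d|9f|7e|25|
→ t1 |0d|8b|9f|04|7e|a4|25|65|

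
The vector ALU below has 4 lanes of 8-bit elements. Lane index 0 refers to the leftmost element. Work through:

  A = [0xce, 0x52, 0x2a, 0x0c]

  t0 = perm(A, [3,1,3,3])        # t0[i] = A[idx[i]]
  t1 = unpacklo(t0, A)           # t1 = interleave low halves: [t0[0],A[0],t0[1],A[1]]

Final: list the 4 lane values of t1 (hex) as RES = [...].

t0 = [0x0c, 0x52, 0x0c, 0x0c]
t1 = [0x0c, 0xce, 0x52, 0x52]

RES = [ 0x0c  0xce  0x52  0x52 ]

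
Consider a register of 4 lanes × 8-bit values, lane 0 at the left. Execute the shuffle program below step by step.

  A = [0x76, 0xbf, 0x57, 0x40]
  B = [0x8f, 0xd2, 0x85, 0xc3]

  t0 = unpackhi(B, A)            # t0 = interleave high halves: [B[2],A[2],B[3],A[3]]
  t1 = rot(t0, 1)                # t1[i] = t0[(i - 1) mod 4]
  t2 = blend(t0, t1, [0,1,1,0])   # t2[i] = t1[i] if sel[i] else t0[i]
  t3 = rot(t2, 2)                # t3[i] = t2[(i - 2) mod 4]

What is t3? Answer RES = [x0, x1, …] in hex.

→ t0 |85|57|c3|40|
→ t1 |40|85|57|c3|
→ t2 |85|85|57|40|
→ t3 |57|40|85|85|

RES = [ 0x57  0x40  0x85  0x85 ]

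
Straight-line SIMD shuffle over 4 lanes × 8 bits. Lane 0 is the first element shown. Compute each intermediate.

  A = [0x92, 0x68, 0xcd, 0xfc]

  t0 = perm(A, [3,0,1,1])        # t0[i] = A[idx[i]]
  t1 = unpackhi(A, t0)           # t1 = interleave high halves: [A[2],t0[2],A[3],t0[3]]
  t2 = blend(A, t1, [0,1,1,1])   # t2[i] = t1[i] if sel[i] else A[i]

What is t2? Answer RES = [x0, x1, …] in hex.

RES = [ 0x92  0x68  0xfc  0x68 ]

→ t0 |fc|92|68|68|
→ t1 |cd|68|fc|68|
→ t2 |92|68|fc|68|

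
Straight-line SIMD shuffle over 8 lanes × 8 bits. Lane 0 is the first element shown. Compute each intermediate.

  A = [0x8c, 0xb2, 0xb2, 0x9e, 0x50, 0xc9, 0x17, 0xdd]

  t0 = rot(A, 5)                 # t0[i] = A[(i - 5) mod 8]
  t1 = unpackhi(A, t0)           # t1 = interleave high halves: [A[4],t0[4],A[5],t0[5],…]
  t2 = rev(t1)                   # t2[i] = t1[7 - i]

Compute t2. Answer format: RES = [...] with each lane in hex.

t0 = [0x9e, 0x50, 0xc9, 0x17, 0xdd, 0x8c, 0xb2, 0xb2]
t1 = [0x50, 0xdd, 0xc9, 0x8c, 0x17, 0xb2, 0xdd, 0xb2]
t2 = [0xb2, 0xdd, 0xb2, 0x17, 0x8c, 0xc9, 0xdd, 0x50]

RES = [0xb2, 0xdd, 0xb2, 0x17, 0x8c, 0xc9, 0xdd, 0x50]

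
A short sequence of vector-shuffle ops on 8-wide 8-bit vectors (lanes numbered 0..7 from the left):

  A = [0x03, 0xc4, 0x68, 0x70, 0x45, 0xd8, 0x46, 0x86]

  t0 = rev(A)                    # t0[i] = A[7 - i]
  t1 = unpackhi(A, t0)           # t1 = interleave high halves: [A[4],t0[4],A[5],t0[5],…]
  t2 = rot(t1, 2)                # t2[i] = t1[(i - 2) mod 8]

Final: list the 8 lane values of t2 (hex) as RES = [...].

RES = [0x86, 0x03, 0x45, 0x70, 0xd8, 0x68, 0x46, 0xc4]

  t0: 86 46 d8 45 70 68 c4 03
  t1: 45 70 d8 68 46 c4 86 03
  t2: 86 03 45 70 d8 68 46 c4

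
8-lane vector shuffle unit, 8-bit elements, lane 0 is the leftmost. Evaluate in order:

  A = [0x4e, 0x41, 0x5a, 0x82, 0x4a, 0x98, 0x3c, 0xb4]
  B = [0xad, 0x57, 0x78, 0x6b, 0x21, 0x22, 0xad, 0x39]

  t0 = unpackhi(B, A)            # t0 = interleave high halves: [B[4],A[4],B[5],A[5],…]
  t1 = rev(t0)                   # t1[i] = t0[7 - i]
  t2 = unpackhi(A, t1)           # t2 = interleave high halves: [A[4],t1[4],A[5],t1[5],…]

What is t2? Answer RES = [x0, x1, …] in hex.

RES = [0x4a, 0x98, 0x98, 0x22, 0x3c, 0x4a, 0xb4, 0x21]

t0 = [0x21, 0x4a, 0x22, 0x98, 0xad, 0x3c, 0x39, 0xb4]
t1 = [0xb4, 0x39, 0x3c, 0xad, 0x98, 0x22, 0x4a, 0x21]
t2 = [0x4a, 0x98, 0x98, 0x22, 0x3c, 0x4a, 0xb4, 0x21]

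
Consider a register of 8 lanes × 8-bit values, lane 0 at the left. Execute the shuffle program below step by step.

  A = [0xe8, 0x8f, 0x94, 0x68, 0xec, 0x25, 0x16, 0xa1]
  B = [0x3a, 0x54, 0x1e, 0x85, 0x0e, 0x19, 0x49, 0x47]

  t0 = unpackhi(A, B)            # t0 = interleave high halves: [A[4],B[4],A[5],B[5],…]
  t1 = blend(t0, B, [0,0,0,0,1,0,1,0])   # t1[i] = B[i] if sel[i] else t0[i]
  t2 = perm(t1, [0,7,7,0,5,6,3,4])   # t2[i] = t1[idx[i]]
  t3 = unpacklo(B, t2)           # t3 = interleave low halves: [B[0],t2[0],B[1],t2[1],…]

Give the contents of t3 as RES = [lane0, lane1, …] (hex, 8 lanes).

t0 = [0xec, 0x0e, 0x25, 0x19, 0x16, 0x49, 0xa1, 0x47]
t1 = [0xec, 0x0e, 0x25, 0x19, 0x0e, 0x49, 0x49, 0x47]
t2 = [0xec, 0x47, 0x47, 0xec, 0x49, 0x49, 0x19, 0x0e]
t3 = [0x3a, 0xec, 0x54, 0x47, 0x1e, 0x47, 0x85, 0xec]

RES = [ 0x3a  0xec  0x54  0x47  0x1e  0x47  0x85  0xec ]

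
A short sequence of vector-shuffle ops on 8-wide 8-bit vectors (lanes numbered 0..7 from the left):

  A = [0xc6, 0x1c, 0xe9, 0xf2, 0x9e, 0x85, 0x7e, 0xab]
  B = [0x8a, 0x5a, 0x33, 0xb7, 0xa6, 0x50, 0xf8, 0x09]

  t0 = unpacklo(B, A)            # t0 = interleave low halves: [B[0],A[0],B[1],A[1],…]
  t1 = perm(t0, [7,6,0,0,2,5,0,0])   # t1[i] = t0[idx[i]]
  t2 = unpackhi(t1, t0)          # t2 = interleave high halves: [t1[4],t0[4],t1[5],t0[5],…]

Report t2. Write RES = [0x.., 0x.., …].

RES = [0x5a, 0x33, 0xe9, 0xe9, 0x8a, 0xb7, 0x8a, 0xf2]

  t0: 8a c6 5a 1c 33 e9 b7 f2
  t1: f2 b7 8a 8a 5a e9 8a 8a
  t2: 5a 33 e9 e9 8a b7 8a f2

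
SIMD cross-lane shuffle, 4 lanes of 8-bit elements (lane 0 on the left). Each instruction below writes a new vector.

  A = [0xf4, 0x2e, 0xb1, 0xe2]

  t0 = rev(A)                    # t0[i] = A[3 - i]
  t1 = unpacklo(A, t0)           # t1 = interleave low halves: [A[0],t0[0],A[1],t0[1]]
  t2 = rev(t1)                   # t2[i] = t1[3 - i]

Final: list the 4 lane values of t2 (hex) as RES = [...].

RES = [ 0xb1  0x2e  0xe2  0xf4 ]

  t0: e2 b1 2e f4
  t1: f4 e2 2e b1
  t2: b1 2e e2 f4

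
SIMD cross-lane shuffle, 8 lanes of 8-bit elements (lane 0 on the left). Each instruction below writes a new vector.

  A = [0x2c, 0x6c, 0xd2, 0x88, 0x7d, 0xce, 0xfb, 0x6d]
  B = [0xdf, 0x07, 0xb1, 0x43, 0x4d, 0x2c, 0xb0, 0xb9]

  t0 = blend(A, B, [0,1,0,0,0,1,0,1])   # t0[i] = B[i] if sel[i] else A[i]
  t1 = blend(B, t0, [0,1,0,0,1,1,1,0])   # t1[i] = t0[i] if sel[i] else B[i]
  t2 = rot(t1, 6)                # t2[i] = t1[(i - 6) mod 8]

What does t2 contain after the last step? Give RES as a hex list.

  t0: 2c 07 d2 88 7d 2c fb b9
  t1: df 07 b1 43 7d 2c fb b9
  t2: b1 43 7d 2c fb b9 df 07

RES = [ 0xb1  0x43  0x7d  0x2c  0xfb  0xb9  0xdf  0x07 ]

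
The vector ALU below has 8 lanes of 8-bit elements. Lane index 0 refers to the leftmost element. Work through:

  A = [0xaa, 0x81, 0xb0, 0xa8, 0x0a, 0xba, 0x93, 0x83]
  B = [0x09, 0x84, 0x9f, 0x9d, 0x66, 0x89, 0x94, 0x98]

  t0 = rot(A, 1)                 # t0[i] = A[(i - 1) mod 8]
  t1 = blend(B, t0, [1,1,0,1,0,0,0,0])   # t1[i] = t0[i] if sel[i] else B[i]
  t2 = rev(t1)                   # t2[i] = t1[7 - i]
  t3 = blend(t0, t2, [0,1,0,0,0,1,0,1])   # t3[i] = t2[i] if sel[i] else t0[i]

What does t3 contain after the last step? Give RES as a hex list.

  t0: 83 aa 81 b0 a8 0a ba 93
  t1: 83 aa 9f b0 66 89 94 98
  t2: 98 94 89 66 b0 9f aa 83
  t3: 83 94 81 b0 a8 9f ba 83

RES = [ 0x83  0x94  0x81  0xb0  0xa8  0x9f  0xba  0x83 ]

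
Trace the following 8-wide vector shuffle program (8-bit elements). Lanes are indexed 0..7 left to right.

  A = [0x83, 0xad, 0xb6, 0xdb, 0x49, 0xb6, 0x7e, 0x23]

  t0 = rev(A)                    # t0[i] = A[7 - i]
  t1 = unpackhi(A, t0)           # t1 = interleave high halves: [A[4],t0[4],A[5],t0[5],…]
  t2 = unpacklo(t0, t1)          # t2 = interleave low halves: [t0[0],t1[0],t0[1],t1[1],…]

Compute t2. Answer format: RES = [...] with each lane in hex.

RES = [0x23, 0x49, 0x7e, 0xdb, 0xb6, 0xb6, 0x49, 0xb6]

  t0: 23 7e b6 49 db b6 ad 83
  t1: 49 db b6 b6 7e ad 23 83
  t2: 23 49 7e db b6 b6 49 b6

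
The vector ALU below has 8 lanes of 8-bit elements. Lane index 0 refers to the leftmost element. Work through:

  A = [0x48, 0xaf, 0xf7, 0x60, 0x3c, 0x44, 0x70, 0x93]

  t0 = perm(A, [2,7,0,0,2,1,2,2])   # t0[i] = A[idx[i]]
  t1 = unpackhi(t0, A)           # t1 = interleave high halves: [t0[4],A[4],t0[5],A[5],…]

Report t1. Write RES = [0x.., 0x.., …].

→ t0 |f7|93|48|48|f7|af|f7|f7|
→ t1 |f7|3c|af|44|f7|70|f7|93|

RES = [0xf7, 0x3c, 0xaf, 0x44, 0xf7, 0x70, 0xf7, 0x93]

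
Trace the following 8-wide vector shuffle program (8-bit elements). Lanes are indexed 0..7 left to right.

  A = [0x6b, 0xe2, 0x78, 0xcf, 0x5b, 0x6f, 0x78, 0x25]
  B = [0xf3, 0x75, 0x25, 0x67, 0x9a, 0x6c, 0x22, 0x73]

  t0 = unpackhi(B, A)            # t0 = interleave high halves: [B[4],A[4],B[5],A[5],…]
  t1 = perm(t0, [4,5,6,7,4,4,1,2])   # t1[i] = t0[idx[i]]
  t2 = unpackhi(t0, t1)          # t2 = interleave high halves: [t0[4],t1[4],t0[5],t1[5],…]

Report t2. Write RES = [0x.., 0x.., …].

RES = [ 0x22  0x22  0x78  0x22  0x73  0x5b  0x25  0x6c ]

→ t0 |9a|5b|6c|6f|22|78|73|25|
→ t1 |22|78|73|25|22|22|5b|6c|
→ t2 |22|22|78|22|73|5b|25|6c|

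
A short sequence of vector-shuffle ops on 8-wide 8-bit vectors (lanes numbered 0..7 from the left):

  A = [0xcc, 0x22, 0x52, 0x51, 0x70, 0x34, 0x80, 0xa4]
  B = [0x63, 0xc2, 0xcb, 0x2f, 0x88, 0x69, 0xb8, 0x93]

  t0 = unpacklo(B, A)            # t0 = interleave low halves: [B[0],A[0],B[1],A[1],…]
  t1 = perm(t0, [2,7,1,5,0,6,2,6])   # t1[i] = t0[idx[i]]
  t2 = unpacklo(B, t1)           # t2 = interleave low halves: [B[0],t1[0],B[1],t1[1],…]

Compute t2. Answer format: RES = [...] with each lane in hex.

t0 = [0x63, 0xcc, 0xc2, 0x22, 0xcb, 0x52, 0x2f, 0x51]
t1 = [0xc2, 0x51, 0xcc, 0x52, 0x63, 0x2f, 0xc2, 0x2f]
t2 = [0x63, 0xc2, 0xc2, 0x51, 0xcb, 0xcc, 0x2f, 0x52]

RES = [ 0x63  0xc2  0xc2  0x51  0xcb  0xcc  0x2f  0x52 ]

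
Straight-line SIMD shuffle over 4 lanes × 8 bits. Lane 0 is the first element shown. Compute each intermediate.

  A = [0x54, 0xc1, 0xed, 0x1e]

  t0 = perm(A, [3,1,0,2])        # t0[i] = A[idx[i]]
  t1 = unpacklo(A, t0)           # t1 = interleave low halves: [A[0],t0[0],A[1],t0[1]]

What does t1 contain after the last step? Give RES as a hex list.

RES = [ 0x54  0x1e  0xc1  0xc1 ]

t0 = [0x1e, 0xc1, 0x54, 0xed]
t1 = [0x54, 0x1e, 0xc1, 0xc1]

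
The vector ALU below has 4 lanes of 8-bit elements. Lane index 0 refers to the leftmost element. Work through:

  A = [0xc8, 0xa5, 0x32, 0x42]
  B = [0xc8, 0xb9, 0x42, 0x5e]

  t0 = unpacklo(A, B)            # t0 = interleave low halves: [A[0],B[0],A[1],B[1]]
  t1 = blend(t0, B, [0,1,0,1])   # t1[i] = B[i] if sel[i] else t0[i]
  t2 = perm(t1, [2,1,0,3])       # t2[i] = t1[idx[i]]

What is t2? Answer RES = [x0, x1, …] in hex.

→ t0 |c8|c8|a5|b9|
→ t1 |c8|b9|a5|5e|
→ t2 |a5|b9|c8|5e|

RES = [0xa5, 0xb9, 0xc8, 0x5e]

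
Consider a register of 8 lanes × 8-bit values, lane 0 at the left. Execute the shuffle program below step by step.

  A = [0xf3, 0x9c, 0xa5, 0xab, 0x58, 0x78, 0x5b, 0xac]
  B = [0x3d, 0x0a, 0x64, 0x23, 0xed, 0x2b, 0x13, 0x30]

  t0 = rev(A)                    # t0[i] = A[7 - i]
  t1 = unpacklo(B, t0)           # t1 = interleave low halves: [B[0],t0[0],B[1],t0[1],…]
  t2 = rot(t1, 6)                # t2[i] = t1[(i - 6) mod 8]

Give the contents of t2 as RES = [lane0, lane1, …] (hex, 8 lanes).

RES = [0x0a, 0x5b, 0x64, 0x78, 0x23, 0x58, 0x3d, 0xac]

  t0: ac 5b 78 58 ab a5 9c f3
  t1: 3d ac 0a 5b 64 78 23 58
  t2: 0a 5b 64 78 23 58 3d ac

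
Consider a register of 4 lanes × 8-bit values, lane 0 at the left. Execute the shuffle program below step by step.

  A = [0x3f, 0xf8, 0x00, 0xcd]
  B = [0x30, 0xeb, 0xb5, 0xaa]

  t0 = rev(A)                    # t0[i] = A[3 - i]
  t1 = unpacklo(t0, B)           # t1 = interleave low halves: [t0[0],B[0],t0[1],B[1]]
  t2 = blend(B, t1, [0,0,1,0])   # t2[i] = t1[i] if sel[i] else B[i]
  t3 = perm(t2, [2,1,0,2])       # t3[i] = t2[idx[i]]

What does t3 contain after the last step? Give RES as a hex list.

→ t0 |cd|00|f8|3f|
→ t1 |cd|30|00|eb|
→ t2 |30|eb|00|aa|
→ t3 |00|eb|30|00|

RES = [0x00, 0xeb, 0x30, 0x00]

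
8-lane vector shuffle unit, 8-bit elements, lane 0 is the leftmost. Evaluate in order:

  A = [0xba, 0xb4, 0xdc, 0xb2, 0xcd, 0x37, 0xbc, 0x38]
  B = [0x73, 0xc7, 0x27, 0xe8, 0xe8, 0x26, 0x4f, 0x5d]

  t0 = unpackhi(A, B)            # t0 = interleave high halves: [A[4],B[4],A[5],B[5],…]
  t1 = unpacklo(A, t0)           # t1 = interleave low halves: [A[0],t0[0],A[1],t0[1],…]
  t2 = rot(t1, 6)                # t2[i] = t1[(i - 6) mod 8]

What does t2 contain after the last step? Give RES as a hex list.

→ t0 |cd|e8|37|26|bc|4f|38|5d|
→ t1 |ba|cd|b4|e8|dc|37|b2|26|
→ t2 |b4|e8|dc|37|b2|26|ba|cd|

RES = [0xb4, 0xe8, 0xdc, 0x37, 0xb2, 0x26, 0xba, 0xcd]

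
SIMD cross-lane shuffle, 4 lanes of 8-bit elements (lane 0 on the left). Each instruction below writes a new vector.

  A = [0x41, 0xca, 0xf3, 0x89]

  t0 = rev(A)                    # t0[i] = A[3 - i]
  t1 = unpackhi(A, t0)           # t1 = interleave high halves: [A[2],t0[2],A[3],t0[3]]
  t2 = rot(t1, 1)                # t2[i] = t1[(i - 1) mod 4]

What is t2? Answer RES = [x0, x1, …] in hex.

  t0: 89 f3 ca 41
  t1: f3 ca 89 41
  t2: 41 f3 ca 89

RES = [ 0x41  0xf3  0xca  0x89 ]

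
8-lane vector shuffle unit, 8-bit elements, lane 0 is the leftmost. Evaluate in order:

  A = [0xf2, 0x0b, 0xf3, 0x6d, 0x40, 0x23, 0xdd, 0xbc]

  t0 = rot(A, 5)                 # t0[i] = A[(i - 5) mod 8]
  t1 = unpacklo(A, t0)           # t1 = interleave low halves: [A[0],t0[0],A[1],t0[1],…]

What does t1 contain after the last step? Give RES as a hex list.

RES = [0xf2, 0x6d, 0x0b, 0x40, 0xf3, 0x23, 0x6d, 0xdd]

  t0: 6d 40 23 dd bc f2 0b f3
  t1: f2 6d 0b 40 f3 23 6d dd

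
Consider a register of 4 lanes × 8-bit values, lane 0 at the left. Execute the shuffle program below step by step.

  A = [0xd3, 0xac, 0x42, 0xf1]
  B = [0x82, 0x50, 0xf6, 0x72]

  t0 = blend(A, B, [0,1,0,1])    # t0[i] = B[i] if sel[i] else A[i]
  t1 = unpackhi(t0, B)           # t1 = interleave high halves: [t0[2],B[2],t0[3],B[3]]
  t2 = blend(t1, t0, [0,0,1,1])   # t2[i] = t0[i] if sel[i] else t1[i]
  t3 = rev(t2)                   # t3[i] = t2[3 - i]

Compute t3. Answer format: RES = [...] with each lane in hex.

RES = [ 0x72  0x42  0xf6  0x42 ]

t0 = [0xd3, 0x50, 0x42, 0x72]
t1 = [0x42, 0xf6, 0x72, 0x72]
t2 = [0x42, 0xf6, 0x42, 0x72]
t3 = [0x72, 0x42, 0xf6, 0x42]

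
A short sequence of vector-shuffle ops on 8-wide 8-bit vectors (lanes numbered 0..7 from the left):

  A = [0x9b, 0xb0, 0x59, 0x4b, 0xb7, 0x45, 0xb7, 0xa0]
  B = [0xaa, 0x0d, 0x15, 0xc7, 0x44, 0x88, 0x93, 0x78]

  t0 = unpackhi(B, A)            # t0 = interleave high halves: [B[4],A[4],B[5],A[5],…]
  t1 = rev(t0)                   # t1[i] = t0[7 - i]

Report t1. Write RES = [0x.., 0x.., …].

RES = [0xa0, 0x78, 0xb7, 0x93, 0x45, 0x88, 0xb7, 0x44]

  t0: 44 b7 88 45 93 b7 78 a0
  t1: a0 78 b7 93 45 88 b7 44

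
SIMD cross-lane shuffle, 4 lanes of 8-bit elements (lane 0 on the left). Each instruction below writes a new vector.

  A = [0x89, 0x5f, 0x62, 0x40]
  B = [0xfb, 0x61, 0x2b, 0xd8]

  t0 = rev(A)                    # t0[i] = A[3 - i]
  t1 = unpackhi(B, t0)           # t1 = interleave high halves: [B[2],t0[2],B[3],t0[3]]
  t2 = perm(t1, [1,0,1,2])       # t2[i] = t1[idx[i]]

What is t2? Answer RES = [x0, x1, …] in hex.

t0 = [0x40, 0x62, 0x5f, 0x89]
t1 = [0x2b, 0x5f, 0xd8, 0x89]
t2 = [0x5f, 0x2b, 0x5f, 0xd8]

RES = [ 0x5f  0x2b  0x5f  0xd8 ]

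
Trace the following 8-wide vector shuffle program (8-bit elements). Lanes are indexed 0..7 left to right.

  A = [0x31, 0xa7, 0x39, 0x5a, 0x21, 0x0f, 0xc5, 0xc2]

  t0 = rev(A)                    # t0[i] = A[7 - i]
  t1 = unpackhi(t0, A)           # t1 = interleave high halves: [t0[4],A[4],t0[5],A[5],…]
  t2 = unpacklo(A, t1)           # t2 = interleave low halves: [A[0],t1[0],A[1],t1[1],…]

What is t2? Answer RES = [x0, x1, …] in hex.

RES = [ 0x31  0x5a  0xa7  0x21  0x39  0x39  0x5a  0x0f ]

→ t0 |c2|c5|0f|21|5a|39|a7|31|
→ t1 |5a|21|39|0f|a7|c5|31|c2|
→ t2 |31|5a|a7|21|39|39|5a|0f|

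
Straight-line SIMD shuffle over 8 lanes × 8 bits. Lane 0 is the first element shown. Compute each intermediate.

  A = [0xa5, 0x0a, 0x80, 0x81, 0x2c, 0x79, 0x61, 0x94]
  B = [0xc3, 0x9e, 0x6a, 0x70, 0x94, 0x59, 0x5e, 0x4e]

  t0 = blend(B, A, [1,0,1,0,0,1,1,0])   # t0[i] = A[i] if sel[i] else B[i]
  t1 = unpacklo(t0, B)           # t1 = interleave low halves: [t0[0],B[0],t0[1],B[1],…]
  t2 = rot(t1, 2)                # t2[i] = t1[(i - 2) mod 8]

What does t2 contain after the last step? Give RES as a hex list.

RES = [0x70, 0x70, 0xa5, 0xc3, 0x9e, 0x9e, 0x80, 0x6a]

t0 = [0xa5, 0x9e, 0x80, 0x70, 0x94, 0x79, 0x61, 0x4e]
t1 = [0xa5, 0xc3, 0x9e, 0x9e, 0x80, 0x6a, 0x70, 0x70]
t2 = [0x70, 0x70, 0xa5, 0xc3, 0x9e, 0x9e, 0x80, 0x6a]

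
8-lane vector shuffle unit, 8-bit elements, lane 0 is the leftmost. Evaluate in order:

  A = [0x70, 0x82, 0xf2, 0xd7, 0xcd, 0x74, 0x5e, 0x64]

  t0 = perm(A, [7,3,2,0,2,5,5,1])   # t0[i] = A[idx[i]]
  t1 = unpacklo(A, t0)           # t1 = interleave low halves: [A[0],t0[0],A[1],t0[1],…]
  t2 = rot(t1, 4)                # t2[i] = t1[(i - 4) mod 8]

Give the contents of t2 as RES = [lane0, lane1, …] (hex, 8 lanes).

RES = [ 0xf2  0xf2  0xd7  0x70  0x70  0x64  0x82  0xd7 ]

  t0: 64 d7 f2 70 f2 74 74 82
  t1: 70 64 82 d7 f2 f2 d7 70
  t2: f2 f2 d7 70 70 64 82 d7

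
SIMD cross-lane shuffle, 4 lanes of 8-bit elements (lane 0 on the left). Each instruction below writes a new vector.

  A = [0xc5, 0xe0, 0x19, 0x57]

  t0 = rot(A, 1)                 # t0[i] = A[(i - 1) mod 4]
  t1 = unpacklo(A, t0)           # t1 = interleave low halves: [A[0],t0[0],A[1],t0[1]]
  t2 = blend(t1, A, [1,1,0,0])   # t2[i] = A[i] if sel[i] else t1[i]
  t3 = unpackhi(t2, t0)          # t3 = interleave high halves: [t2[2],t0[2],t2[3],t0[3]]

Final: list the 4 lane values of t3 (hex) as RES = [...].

→ t0 |57|c5|e0|19|
→ t1 |c5|57|e0|c5|
→ t2 |c5|e0|e0|c5|
→ t3 |e0|e0|c5|19|

RES = [ 0xe0  0xe0  0xc5  0x19 ]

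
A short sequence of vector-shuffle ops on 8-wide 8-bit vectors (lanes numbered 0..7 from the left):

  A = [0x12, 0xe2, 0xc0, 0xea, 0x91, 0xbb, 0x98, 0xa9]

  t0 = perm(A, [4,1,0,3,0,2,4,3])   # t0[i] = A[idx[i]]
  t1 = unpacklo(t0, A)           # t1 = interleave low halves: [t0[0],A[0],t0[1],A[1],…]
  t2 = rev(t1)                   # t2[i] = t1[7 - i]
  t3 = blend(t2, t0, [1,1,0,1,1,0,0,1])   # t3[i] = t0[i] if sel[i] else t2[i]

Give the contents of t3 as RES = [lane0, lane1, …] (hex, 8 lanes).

t0 = [0x91, 0xe2, 0x12, 0xea, 0x12, 0xc0, 0x91, 0xea]
t1 = [0x91, 0x12, 0xe2, 0xe2, 0x12, 0xc0, 0xea, 0xea]
t2 = [0xea, 0xea, 0xc0, 0x12, 0xe2, 0xe2, 0x12, 0x91]
t3 = [0x91, 0xe2, 0xc0, 0xea, 0x12, 0xe2, 0x12, 0xea]

RES = [ 0x91  0xe2  0xc0  0xea  0x12  0xe2  0x12  0xea ]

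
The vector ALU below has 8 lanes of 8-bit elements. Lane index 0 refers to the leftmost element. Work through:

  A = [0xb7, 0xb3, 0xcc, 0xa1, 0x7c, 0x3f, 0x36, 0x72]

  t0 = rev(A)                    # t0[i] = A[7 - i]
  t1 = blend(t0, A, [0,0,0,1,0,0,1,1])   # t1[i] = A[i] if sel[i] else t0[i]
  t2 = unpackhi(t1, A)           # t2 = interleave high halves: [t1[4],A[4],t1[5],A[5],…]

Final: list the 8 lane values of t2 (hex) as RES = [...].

t0 = [0x72, 0x36, 0x3f, 0x7c, 0xa1, 0xcc, 0xb3, 0xb7]
t1 = [0x72, 0x36, 0x3f, 0xa1, 0xa1, 0xcc, 0x36, 0x72]
t2 = [0xa1, 0x7c, 0xcc, 0x3f, 0x36, 0x36, 0x72, 0x72]

RES = [ 0xa1  0x7c  0xcc  0x3f  0x36  0x36  0x72  0x72 ]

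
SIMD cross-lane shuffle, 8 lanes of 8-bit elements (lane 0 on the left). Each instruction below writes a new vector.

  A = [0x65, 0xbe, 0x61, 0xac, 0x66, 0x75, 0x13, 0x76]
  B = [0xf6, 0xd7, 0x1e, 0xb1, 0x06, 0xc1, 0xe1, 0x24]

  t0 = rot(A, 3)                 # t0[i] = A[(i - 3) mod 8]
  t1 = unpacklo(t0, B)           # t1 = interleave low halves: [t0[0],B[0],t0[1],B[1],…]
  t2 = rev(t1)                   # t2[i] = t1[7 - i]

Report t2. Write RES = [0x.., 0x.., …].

RES = [0xb1, 0x65, 0x1e, 0x76, 0xd7, 0x13, 0xf6, 0x75]

t0 = [0x75, 0x13, 0x76, 0x65, 0xbe, 0x61, 0xac, 0x66]
t1 = [0x75, 0xf6, 0x13, 0xd7, 0x76, 0x1e, 0x65, 0xb1]
t2 = [0xb1, 0x65, 0x1e, 0x76, 0xd7, 0x13, 0xf6, 0x75]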